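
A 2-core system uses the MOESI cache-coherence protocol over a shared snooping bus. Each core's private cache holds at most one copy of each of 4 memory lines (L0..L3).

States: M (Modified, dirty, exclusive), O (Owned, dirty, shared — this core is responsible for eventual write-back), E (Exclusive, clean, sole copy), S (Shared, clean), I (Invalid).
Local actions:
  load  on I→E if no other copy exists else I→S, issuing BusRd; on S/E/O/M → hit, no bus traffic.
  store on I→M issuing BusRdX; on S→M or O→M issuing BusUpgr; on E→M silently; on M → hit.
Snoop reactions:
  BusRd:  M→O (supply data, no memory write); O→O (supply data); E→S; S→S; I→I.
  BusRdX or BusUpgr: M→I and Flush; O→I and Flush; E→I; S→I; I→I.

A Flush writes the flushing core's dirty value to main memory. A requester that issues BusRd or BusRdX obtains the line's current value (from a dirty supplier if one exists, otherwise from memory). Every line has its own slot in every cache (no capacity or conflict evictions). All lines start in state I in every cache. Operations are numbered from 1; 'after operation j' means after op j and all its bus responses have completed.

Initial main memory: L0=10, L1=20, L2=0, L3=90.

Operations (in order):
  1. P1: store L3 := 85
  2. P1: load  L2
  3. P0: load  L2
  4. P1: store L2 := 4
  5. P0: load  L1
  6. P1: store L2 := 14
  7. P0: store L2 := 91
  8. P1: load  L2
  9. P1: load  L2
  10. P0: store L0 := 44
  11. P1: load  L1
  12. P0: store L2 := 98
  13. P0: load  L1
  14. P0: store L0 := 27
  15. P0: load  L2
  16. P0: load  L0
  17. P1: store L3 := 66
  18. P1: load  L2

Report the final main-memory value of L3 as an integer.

  op1 P1: store L3 := 85 → I/M on L3; bus BusRdX; mem=90
  op2 P1: load  L2 → I/E on L2; bus BusRd; mem=0
  op3 P0: load  L2 → S/S on L2; bus BusRd; mem=0
  op4 P1: store L2 := 4 → I/M on L2; bus BusUpgr; mem=0
  op5 P0: load  L1 → E/I on L1; bus BusRd; mem=20
  op6 P1: store L2 := 14 → I/M on L2; bus (none); mem=0
  op7 P0: store L2 := 91 → M/I on L2; bus BusRdX Flush; mem=14
  op8 P1: load  L2 → O/S on L2; bus BusRd; mem=14
  op9 P1: load  L2 → O/S on L2; bus (none); mem=14
  op10 P0: store L0 := 44 → M/I on L0; bus BusRdX; mem=10
  op11 P1: load  L1 → S/S on L1; bus BusRd; mem=20
  op12 P0: store L2 := 98 → M/I on L2; bus BusUpgr; mem=14
  op13 P0: load  L1 → S/S on L1; bus (none); mem=20
  op14 P0: store L0 := 27 → M/I on L0; bus (none); mem=10
  op15 P0: load  L2 → M/I on L2; bus (none); mem=14
  op16 P0: load  L0 → M/I on L0; bus (none); mem=10
  op17 P1: store L3 := 66 → I/M on L3; bus (none); mem=90
  op18 P1: load  L2 → O/S on L2; bus BusRd; mem=14

memory[L3] = 90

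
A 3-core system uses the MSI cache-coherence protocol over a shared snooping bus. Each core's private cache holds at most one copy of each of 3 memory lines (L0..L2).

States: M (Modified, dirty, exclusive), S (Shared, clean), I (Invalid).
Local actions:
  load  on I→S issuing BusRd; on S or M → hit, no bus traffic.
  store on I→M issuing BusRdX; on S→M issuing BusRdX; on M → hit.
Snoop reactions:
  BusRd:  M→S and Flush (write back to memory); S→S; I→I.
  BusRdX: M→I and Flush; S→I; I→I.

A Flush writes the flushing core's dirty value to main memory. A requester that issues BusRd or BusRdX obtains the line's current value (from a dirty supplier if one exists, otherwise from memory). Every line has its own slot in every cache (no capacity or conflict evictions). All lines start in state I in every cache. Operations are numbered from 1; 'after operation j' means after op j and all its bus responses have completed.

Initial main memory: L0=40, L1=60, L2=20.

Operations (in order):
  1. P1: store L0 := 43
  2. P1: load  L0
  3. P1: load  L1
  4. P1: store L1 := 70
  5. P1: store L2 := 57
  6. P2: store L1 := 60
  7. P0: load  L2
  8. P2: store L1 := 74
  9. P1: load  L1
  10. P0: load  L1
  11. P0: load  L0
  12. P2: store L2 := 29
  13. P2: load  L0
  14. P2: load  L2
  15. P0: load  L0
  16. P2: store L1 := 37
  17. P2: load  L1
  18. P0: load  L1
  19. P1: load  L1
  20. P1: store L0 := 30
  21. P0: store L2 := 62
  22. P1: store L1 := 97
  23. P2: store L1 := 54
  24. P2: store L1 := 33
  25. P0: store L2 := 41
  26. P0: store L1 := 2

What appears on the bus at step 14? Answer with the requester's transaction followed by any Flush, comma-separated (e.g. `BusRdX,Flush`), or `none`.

[1] P1: store L0 := 43 | P0:I, P1:M(43), P2:I | bus: BusRdX
[2] P1: load  L0 | P0:I, P1:M(43), P2:I | bus: none
[3] P1: load  L1 | P0:I, P1:S(60), P2:I | bus: BusRd
[4] P1: store L1 := 70 | P0:I, P1:M(70), P2:I | bus: BusRdX
[5] P1: store L2 := 57 | P0:I, P1:M(57), P2:I | bus: BusRdX
[6] P2: store L1 := 60 | P0:I, P1:I, P2:M(60) | bus: BusRdX,Flush
[7] P0: load  L2 | P0:S(57), P1:S(57), P2:I | bus: BusRd,Flush
[8] P2: store L1 := 74 | P0:I, P1:I, P2:M(74) | bus: none
[9] P1: load  L1 | P0:I, P1:S(74), P2:S(74) | bus: BusRd,Flush
[10] P0: load  L1 | P0:S(74), P1:S(74), P2:S(74) | bus: BusRd
[11] P0: load  L0 | P0:S(43), P1:S(43), P2:I | bus: BusRd,Flush
[12] P2: store L2 := 29 | P0:I, P1:I, P2:M(29) | bus: BusRdX
[13] P2: load  L0 | P0:S(43), P1:S(43), P2:S(43) | bus: BusRd
[14] P2: load  L2 | P0:I, P1:I, P2:M(29) | bus: none
[15] P0: load  L0 | P0:S(43), P1:S(43), P2:S(43) | bus: none
[16] P2: store L1 := 37 | P0:I, P1:I, P2:M(37) | bus: BusRdX
[17] P2: load  L1 | P0:I, P1:I, P2:M(37) | bus: none
[18] P0: load  L1 | P0:S(37), P1:I, P2:S(37) | bus: BusRd,Flush
[19] P1: load  L1 | P0:S(37), P1:S(37), P2:S(37) | bus: BusRd
[20] P1: store L0 := 30 | P0:I, P1:M(30), P2:I | bus: BusRdX
[21] P0: store L2 := 62 | P0:M(62), P1:I, P2:I | bus: BusRdX,Flush
[22] P1: store L1 := 97 | P0:I, P1:M(97), P2:I | bus: BusRdX
[23] P2: store L1 := 54 | P0:I, P1:I, P2:M(54) | bus: BusRdX,Flush
[24] P2: store L1 := 33 | P0:I, P1:I, P2:M(33) | bus: none
[25] P0: store L2 := 41 | P0:M(41), P1:I, P2:I | bus: none
[26] P0: store L1 := 2 | P0:M(2), P1:I, P2:I | bus: BusRdX,Flush

bus = none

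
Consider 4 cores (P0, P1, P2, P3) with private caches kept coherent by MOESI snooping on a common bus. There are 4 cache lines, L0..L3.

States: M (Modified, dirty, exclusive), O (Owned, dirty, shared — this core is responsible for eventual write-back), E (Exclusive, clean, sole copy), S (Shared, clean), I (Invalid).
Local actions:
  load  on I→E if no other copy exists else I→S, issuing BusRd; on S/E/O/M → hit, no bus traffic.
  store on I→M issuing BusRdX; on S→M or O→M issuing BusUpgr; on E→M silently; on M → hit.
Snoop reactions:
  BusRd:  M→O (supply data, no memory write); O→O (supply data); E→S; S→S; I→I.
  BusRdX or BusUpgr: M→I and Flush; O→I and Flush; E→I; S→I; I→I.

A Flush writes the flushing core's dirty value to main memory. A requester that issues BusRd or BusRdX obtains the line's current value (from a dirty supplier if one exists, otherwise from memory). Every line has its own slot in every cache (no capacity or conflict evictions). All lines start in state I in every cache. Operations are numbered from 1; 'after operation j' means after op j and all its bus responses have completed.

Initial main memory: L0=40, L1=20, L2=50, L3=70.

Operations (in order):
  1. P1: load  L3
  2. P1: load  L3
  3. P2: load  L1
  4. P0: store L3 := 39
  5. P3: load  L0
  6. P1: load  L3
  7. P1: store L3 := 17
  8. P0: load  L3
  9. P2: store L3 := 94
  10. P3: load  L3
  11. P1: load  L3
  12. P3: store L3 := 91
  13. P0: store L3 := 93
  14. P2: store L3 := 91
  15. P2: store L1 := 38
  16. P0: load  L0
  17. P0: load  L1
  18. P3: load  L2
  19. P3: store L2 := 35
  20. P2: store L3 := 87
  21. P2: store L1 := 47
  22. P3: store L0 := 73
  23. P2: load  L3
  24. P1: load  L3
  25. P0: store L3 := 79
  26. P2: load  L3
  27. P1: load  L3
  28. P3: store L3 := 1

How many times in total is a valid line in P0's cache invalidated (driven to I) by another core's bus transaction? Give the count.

  op1 P1: load  L3 → I/E/I/I on L3; bus BusRd; mem=70
  op2 P1: load  L3 → I/E/I/I on L3; bus (none); mem=70
  op3 P2: load  L1 → I/I/E/I on L1; bus BusRd; mem=20
  op4 P0: store L3 := 39 → M/I/I/I on L3; bus BusRdX; mem=70
  op5 P3: load  L0 → I/I/I/E on L0; bus BusRd; mem=40
  op6 P1: load  L3 → O/S/I/I on L3; bus BusRd; mem=70
  op7 P1: store L3 := 17 → I/M/I/I on L3; bus BusUpgr Flush; mem=39
  op8 P0: load  L3 → S/O/I/I on L3; bus BusRd; mem=39
  op9 P2: store L3 := 94 → I/I/M/I on L3; bus BusRdX Flush; mem=17
  op10 P3: load  L3 → I/I/O/S on L3; bus BusRd; mem=17
  op11 P1: load  L3 → I/S/O/S on L3; bus BusRd; mem=17
  op12 P3: store L3 := 91 → I/I/I/M on L3; bus BusUpgr Flush; mem=94
  op13 P0: store L3 := 93 → M/I/I/I on L3; bus BusRdX Flush; mem=91
  op14 P2: store L3 := 91 → I/I/M/I on L3; bus BusRdX Flush; mem=93
  op15 P2: store L1 := 38 → I/I/M/I on L1; bus (none); mem=20
  op16 P0: load  L0 → S/I/I/S on L0; bus BusRd; mem=40
  op17 P0: load  L1 → S/I/O/I on L1; bus BusRd; mem=20
  op18 P3: load  L2 → I/I/I/E on L2; bus BusRd; mem=50
  op19 P3: store L2 := 35 → I/I/I/M on L2; bus (none); mem=50
  op20 P2: store L3 := 87 → I/I/M/I on L3; bus (none); mem=93
  op21 P2: store L1 := 47 → I/I/M/I on L1; bus BusUpgr; mem=20
  op22 P3: store L0 := 73 → I/I/I/M on L0; bus BusUpgr; mem=40
  op23 P2: load  L3 → I/I/M/I on L3; bus (none); mem=93
  op24 P1: load  L3 → I/S/O/I on L3; bus BusRd; mem=93
  op25 P0: store L3 := 79 → M/I/I/I on L3; bus BusRdX Flush; mem=87
  op26 P2: load  L3 → O/I/S/I on L3; bus BusRd; mem=87
  op27 P1: load  L3 → O/S/S/I on L3; bus BusRd; mem=87
  op28 P3: store L3 := 1 → I/I/I/M on L3; bus BusRdX Flush; mem=79

invalidations = 6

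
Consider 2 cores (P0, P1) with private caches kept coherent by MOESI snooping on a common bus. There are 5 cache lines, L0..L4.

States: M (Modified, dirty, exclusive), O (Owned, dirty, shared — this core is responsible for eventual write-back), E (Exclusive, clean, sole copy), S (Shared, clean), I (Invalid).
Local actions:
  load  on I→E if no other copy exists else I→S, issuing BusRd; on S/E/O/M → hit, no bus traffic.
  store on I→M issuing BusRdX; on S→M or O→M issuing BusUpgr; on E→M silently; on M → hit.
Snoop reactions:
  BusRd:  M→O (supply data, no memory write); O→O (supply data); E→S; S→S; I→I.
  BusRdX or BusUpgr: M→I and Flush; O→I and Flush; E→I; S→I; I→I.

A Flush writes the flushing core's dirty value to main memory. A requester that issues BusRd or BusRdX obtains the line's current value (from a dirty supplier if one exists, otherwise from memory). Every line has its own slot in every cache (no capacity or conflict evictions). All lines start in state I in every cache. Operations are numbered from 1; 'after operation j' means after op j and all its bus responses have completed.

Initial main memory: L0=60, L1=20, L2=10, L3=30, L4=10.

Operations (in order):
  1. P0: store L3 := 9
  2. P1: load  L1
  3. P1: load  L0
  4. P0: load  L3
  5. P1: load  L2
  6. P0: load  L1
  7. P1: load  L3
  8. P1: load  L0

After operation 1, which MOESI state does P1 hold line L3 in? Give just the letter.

  op1 P0: store L3 := 9 → M/I on L3; bus BusRdX; mem=30
  op2 P1: load  L1 → I/E on L1; bus BusRd; mem=20
  op3 P1: load  L0 → I/E on L0; bus BusRd; mem=60
  op4 P0: load  L3 → M/I on L3; bus (none); mem=30
  op5 P1: load  L2 → I/E on L2; bus BusRd; mem=10
  op6 P0: load  L1 → S/S on L1; bus BusRd; mem=20
  op7 P1: load  L3 → O/S on L3; bus BusRd; mem=30
  op8 P1: load  L0 → I/E on L0; bus (none); mem=60

state = I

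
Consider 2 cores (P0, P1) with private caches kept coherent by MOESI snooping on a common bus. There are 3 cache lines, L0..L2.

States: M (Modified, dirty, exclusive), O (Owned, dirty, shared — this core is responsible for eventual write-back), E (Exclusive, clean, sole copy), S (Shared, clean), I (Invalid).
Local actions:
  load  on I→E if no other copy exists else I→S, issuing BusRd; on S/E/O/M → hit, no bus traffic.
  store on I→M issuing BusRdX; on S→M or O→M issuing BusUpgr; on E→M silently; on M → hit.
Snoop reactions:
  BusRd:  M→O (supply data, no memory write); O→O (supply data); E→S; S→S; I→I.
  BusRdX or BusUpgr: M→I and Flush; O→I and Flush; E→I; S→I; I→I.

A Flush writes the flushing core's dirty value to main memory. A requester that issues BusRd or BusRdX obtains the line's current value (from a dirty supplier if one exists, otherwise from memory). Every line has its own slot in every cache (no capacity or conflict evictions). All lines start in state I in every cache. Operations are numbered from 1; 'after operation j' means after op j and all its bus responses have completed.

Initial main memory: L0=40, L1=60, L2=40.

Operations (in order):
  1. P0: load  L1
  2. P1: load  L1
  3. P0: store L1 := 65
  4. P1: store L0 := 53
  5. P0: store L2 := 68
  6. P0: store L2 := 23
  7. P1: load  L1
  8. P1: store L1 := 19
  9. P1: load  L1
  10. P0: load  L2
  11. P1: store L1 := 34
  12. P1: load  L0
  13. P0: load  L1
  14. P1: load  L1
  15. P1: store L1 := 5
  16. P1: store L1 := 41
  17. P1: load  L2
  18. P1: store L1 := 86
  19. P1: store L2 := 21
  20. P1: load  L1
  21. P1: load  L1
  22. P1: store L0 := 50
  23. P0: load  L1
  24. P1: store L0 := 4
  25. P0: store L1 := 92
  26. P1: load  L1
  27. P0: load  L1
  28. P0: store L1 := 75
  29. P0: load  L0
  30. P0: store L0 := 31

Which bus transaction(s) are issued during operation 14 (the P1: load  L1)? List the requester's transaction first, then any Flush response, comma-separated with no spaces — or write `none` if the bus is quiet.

1. P0: load  L1  bus=[BusRd]  L1: P0=E P1=I  mem[L1]=60
2. P1: load  L1  bus=[BusRd]  L1: P0=S P1=S  mem[L1]=60
3. P0: store L1 := 65  bus=[BusUpgr]  L1: P0=M P1=I  mem[L1]=60
4. P1: store L0 := 53  bus=[BusRdX]  L0: P0=I P1=M  mem[L0]=40
5. P0: store L2 := 68  bus=[BusRdX]  L2: P0=M P1=I  mem[L2]=40
6. P0: store L2 := 23  bus=[-]  L2: P0=M P1=I  mem[L2]=40
7. P1: load  L1  bus=[BusRd]  L1: P0=O P1=S  mem[L1]=60
8. P1: store L1 := 19  bus=[BusUpgr,Flush]  L1: P0=I P1=M  mem[L1]=65
9. P1: load  L1  bus=[-]  L1: P0=I P1=M  mem[L1]=65
10. P0: load  L2  bus=[-]  L2: P0=M P1=I  mem[L2]=40
11. P1: store L1 := 34  bus=[-]  L1: P0=I P1=M  mem[L1]=65
12. P1: load  L0  bus=[-]  L0: P0=I P1=M  mem[L0]=40
13. P0: load  L1  bus=[BusRd]  L1: P0=S P1=O  mem[L1]=65
14. P1: load  L1  bus=[-]  L1: P0=S P1=O  mem[L1]=65
15. P1: store L1 := 5  bus=[BusUpgr]  L1: P0=I P1=M  mem[L1]=65
16. P1: store L1 := 41  bus=[-]  L1: P0=I P1=M  mem[L1]=65
17. P1: load  L2  bus=[BusRd]  L2: P0=O P1=S  mem[L2]=40
18. P1: store L1 := 86  bus=[-]  L1: P0=I P1=M  mem[L1]=65
19. P1: store L2 := 21  bus=[BusUpgr,Flush]  L2: P0=I P1=M  mem[L2]=23
20. P1: load  L1  bus=[-]  L1: P0=I P1=M  mem[L1]=65
21. P1: load  L1  bus=[-]  L1: P0=I P1=M  mem[L1]=65
22. P1: store L0 := 50  bus=[-]  L0: P0=I P1=M  mem[L0]=40
23. P0: load  L1  bus=[BusRd]  L1: P0=S P1=O  mem[L1]=65
24. P1: store L0 := 4  bus=[-]  L0: P0=I P1=M  mem[L0]=40
25. P0: store L1 := 92  bus=[BusUpgr,Flush]  L1: P0=M P1=I  mem[L1]=86
26. P1: load  L1  bus=[BusRd]  L1: P0=O P1=S  mem[L1]=86
27. P0: load  L1  bus=[-]  L1: P0=O P1=S  mem[L1]=86
28. P0: store L1 := 75  bus=[BusUpgr]  L1: P0=M P1=I  mem[L1]=86
29. P0: load  L0  bus=[BusRd]  L0: P0=S P1=O  mem[L0]=40
30. P0: store L0 := 31  bus=[BusUpgr,Flush]  L0: P0=M P1=I  mem[L0]=4

bus = none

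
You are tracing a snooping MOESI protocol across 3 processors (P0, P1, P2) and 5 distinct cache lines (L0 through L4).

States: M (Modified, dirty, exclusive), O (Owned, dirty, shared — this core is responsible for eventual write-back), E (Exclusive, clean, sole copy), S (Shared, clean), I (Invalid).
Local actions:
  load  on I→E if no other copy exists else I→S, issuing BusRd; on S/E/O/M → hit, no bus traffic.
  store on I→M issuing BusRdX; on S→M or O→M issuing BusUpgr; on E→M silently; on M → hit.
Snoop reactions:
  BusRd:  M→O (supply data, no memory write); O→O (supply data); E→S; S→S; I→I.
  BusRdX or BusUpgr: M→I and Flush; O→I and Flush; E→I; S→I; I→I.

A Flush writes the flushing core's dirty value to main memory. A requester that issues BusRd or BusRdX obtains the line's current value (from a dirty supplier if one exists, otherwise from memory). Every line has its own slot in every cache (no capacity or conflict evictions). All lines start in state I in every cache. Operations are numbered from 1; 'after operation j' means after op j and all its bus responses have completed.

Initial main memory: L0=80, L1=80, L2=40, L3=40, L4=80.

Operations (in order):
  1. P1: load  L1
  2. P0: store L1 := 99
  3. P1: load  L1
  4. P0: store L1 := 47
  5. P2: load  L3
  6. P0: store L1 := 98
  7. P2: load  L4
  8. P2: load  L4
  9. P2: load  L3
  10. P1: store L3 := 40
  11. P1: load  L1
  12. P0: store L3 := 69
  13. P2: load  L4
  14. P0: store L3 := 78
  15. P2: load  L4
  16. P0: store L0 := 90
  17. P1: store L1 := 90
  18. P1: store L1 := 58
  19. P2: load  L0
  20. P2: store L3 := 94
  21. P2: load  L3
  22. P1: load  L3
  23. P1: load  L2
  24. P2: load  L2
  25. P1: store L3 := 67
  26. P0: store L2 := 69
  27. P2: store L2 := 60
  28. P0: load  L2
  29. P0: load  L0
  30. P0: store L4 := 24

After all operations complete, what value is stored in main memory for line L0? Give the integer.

  op1 P1: load  L1 → I/E/I on L1; bus BusRd; mem=80
  op2 P0: store L1 := 99 → M/I/I on L1; bus BusRdX; mem=80
  op3 P1: load  L1 → O/S/I on L1; bus BusRd; mem=80
  op4 P0: store L1 := 47 → M/I/I on L1; bus BusUpgr; mem=80
  op5 P2: load  L3 → I/I/E on L3; bus BusRd; mem=40
  op6 P0: store L1 := 98 → M/I/I on L1; bus (none); mem=80
  op7 P2: load  L4 → I/I/E on L4; bus BusRd; mem=80
  op8 P2: load  L4 → I/I/E on L4; bus (none); mem=80
  op9 P2: load  L3 → I/I/E on L3; bus (none); mem=40
  op10 P1: store L3 := 40 → I/M/I on L3; bus BusRdX; mem=40
  op11 P1: load  L1 → O/S/I on L1; bus BusRd; mem=80
  op12 P0: store L3 := 69 → M/I/I on L3; bus BusRdX Flush; mem=40
  op13 P2: load  L4 → I/I/E on L4; bus (none); mem=80
  op14 P0: store L3 := 78 → M/I/I on L3; bus (none); mem=40
  op15 P2: load  L4 → I/I/E on L4; bus (none); mem=80
  op16 P0: store L0 := 90 → M/I/I on L0; bus BusRdX; mem=80
  op17 P1: store L1 := 90 → I/M/I on L1; bus BusUpgr Flush; mem=98
  op18 P1: store L1 := 58 → I/M/I on L1; bus (none); mem=98
  op19 P2: load  L0 → O/I/S on L0; bus BusRd; mem=80
  op20 P2: store L3 := 94 → I/I/M on L3; bus BusRdX Flush; mem=78
  op21 P2: load  L3 → I/I/M on L3; bus (none); mem=78
  op22 P1: load  L3 → I/S/O on L3; bus BusRd; mem=78
  op23 P1: load  L2 → I/E/I on L2; bus BusRd; mem=40
  op24 P2: load  L2 → I/S/S on L2; bus BusRd; mem=40
  op25 P1: store L3 := 67 → I/M/I on L3; bus BusUpgr Flush; mem=94
  op26 P0: store L2 := 69 → M/I/I on L2; bus BusRdX; mem=40
  op27 P2: store L2 := 60 → I/I/M on L2; bus BusRdX Flush; mem=69
  op28 P0: load  L2 → S/I/O on L2; bus BusRd; mem=69
  op29 P0: load  L0 → O/I/S on L0; bus (none); mem=80
  op30 P0: store L4 := 24 → M/I/I on L4; bus BusRdX; mem=80

memory[L0] = 80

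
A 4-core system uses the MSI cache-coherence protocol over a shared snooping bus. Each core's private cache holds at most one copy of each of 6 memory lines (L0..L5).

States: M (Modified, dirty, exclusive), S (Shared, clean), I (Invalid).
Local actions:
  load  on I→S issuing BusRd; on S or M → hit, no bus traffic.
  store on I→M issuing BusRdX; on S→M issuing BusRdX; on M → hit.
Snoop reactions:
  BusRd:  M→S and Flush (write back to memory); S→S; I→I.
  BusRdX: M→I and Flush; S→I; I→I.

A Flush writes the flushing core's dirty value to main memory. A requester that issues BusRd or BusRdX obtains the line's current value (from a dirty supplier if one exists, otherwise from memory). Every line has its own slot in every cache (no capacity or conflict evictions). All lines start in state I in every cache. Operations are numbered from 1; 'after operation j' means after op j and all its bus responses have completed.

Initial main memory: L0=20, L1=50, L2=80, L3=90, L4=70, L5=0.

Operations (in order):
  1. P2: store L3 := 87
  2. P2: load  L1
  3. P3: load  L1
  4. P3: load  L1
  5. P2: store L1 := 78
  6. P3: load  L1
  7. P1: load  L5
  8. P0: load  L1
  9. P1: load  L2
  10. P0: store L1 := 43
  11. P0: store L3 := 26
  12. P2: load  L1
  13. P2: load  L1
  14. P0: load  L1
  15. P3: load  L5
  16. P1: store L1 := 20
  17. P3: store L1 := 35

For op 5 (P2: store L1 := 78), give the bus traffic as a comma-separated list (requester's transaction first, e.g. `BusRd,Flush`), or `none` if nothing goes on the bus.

step 1: P2: store L3 := 87  ⟶  IIMI  (L3)  txn=BusRdX  M[L3]=90
step 2: P2: load  L1  ⟶  IISI  (L1)  txn=BusRd  M[L1]=50
step 3: P3: load  L1  ⟶  IISS  (L1)  txn=BusRd  M[L1]=50
step 4: P3: load  L1  ⟶  IISS  (L1)  txn=∅  M[L1]=50
step 5: P2: store L1 := 78  ⟶  IIMI  (L1)  txn=BusRdX  M[L1]=50
step 6: P3: load  L1  ⟶  IISS  (L1)  txn=BusRd+Flush  M[L1]=78
step 7: P1: load  L5  ⟶  ISII  (L5)  txn=BusRd  M[L5]=0
step 8: P0: load  L1  ⟶  SISS  (L1)  txn=BusRd  M[L1]=78
step 9: P1: load  L2  ⟶  ISII  (L2)  txn=BusRd  M[L2]=80
step 10: P0: store L1 := 43  ⟶  MIII  (L1)  txn=BusRdX  M[L1]=78
step 11: P0: store L3 := 26  ⟶  MIII  (L3)  txn=BusRdX+Flush  M[L3]=87
step 12: P2: load  L1  ⟶  SISI  (L1)  txn=BusRd+Flush  M[L1]=43
step 13: P2: load  L1  ⟶  SISI  (L1)  txn=∅  M[L1]=43
step 14: P0: load  L1  ⟶  SISI  (L1)  txn=∅  M[L1]=43
step 15: P3: load  L5  ⟶  ISIS  (L5)  txn=BusRd  M[L5]=0
step 16: P1: store L1 := 20  ⟶  IMII  (L1)  txn=BusRdX  M[L1]=43
step 17: P3: store L1 := 35  ⟶  IIIM  (L1)  txn=BusRdX+Flush  M[L1]=20

bus = BusRdX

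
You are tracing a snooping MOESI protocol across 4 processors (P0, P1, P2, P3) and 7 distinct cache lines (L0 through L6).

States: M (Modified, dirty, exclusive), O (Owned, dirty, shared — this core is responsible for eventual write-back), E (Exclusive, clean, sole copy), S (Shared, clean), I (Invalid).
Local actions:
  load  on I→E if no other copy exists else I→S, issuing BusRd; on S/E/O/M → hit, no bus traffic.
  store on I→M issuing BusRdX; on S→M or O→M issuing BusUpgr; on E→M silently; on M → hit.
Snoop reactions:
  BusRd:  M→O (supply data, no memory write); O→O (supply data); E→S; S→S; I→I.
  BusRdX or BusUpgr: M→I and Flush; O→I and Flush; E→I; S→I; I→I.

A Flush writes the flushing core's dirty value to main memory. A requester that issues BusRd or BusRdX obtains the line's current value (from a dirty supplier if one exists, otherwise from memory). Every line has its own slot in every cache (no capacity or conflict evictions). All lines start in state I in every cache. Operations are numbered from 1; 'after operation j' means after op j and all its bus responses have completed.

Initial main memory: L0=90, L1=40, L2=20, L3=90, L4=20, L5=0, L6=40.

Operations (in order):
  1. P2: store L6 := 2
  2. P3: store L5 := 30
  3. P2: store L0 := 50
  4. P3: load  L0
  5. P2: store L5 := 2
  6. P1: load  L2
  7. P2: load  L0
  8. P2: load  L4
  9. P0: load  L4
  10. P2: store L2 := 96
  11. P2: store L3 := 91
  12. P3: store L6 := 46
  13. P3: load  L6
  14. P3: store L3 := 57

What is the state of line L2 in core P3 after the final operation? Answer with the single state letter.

step 1: P2: store L6 := 2  ⟶  IIMI  (L6)  txn=BusRdX  M[L6]=40
step 2: P3: store L5 := 30  ⟶  IIIM  (L5)  txn=BusRdX  M[L5]=0
step 3: P2: store L0 := 50  ⟶  IIMI  (L0)  txn=BusRdX  M[L0]=90
step 4: P3: load  L0  ⟶  IIOS  (L0)  txn=BusRd  M[L0]=90
step 5: P2: store L5 := 2  ⟶  IIMI  (L5)  txn=BusRdX+Flush  M[L5]=30
step 6: P1: load  L2  ⟶  IEII  (L2)  txn=BusRd  M[L2]=20
step 7: P2: load  L0  ⟶  IIOS  (L0)  txn=∅  M[L0]=90
step 8: P2: load  L4  ⟶  IIEI  (L4)  txn=BusRd  M[L4]=20
step 9: P0: load  L4  ⟶  SISI  (L4)  txn=BusRd  M[L4]=20
step 10: P2: store L2 := 96  ⟶  IIMI  (L2)  txn=BusRdX  M[L2]=20
step 11: P2: store L3 := 91  ⟶  IIMI  (L3)  txn=BusRdX  M[L3]=90
step 12: P3: store L6 := 46  ⟶  IIIM  (L6)  txn=BusRdX+Flush  M[L6]=2
step 13: P3: load  L6  ⟶  IIIM  (L6)  txn=∅  M[L6]=2
step 14: P3: store L3 := 57  ⟶  IIIM  (L3)  txn=BusRdX+Flush  M[L3]=91

state = I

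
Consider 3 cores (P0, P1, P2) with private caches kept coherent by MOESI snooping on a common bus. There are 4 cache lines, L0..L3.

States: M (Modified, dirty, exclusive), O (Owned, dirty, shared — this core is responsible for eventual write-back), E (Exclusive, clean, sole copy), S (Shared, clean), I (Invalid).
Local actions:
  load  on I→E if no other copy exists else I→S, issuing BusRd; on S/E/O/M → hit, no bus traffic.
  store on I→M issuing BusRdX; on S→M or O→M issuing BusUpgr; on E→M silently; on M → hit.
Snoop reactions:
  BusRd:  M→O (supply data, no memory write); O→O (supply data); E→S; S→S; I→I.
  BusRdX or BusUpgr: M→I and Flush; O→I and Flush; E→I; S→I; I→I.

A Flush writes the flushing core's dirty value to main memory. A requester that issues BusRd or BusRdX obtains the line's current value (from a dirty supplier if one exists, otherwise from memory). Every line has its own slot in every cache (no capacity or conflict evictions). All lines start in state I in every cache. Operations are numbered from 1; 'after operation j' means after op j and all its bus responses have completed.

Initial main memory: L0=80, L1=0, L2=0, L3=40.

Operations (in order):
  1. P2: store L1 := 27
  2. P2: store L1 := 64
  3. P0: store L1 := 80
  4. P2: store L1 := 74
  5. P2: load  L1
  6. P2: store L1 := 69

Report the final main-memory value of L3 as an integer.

memory[L3] = 40

  op1 P2: store L1 := 27 → I/I/M on L1; bus BusRdX; mem=0
  op2 P2: store L1 := 64 → I/I/M on L1; bus (none); mem=0
  op3 P0: store L1 := 80 → M/I/I on L1; bus BusRdX Flush; mem=64
  op4 P2: store L1 := 74 → I/I/M on L1; bus BusRdX Flush; mem=80
  op5 P2: load  L1 → I/I/M on L1; bus (none); mem=80
  op6 P2: store L1 := 69 → I/I/M on L1; bus (none); mem=80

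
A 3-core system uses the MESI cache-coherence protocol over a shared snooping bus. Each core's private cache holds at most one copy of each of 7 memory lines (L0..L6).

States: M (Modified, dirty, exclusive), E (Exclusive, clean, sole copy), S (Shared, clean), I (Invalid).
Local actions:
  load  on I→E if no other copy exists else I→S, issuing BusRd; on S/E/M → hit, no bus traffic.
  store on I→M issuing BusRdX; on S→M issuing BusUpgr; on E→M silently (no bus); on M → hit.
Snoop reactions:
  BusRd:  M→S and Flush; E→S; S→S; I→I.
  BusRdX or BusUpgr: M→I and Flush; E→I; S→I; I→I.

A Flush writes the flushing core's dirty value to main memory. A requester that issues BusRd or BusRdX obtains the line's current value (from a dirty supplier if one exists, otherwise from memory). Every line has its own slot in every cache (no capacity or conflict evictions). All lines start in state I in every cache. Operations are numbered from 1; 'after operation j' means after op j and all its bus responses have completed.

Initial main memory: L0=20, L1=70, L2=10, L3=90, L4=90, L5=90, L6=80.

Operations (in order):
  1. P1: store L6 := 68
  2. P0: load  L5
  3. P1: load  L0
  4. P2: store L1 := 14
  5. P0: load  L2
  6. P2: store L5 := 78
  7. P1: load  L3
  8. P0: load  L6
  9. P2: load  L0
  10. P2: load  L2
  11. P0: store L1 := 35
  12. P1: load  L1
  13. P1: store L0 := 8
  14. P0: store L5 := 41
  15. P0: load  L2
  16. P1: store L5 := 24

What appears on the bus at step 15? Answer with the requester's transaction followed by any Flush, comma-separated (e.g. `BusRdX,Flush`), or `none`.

bus = none

1. P1: store L6 := 68  bus=[BusRdX]  L6: P0=I P1=M P2=I  mem[L6]=80
2. P0: load  L5  bus=[BusRd]  L5: P0=E P1=I P2=I  mem[L5]=90
3. P1: load  L0  bus=[BusRd]  L0: P0=I P1=E P2=I  mem[L0]=20
4. P2: store L1 := 14  bus=[BusRdX]  L1: P0=I P1=I P2=M  mem[L1]=70
5. P0: load  L2  bus=[BusRd]  L2: P0=E P1=I P2=I  mem[L2]=10
6. P2: store L5 := 78  bus=[BusRdX]  L5: P0=I P1=I P2=M  mem[L5]=90
7. P1: load  L3  bus=[BusRd]  L3: P0=I P1=E P2=I  mem[L3]=90
8. P0: load  L6  bus=[BusRd,Flush]  L6: P0=S P1=S P2=I  mem[L6]=68
9. P2: load  L0  bus=[BusRd]  L0: P0=I P1=S P2=S  mem[L0]=20
10. P2: load  L2  bus=[BusRd]  L2: P0=S P1=I P2=S  mem[L2]=10
11. P0: store L1 := 35  bus=[BusRdX,Flush]  L1: P0=M P1=I P2=I  mem[L1]=14
12. P1: load  L1  bus=[BusRd,Flush]  L1: P0=S P1=S P2=I  mem[L1]=35
13. P1: store L0 := 8  bus=[BusUpgr]  L0: P0=I P1=M P2=I  mem[L0]=20
14. P0: store L5 := 41  bus=[BusRdX,Flush]  L5: P0=M P1=I P2=I  mem[L5]=78
15. P0: load  L2  bus=[-]  L2: P0=S P1=I P2=S  mem[L2]=10
16. P1: store L5 := 24  bus=[BusRdX,Flush]  L5: P0=I P1=M P2=I  mem[L5]=41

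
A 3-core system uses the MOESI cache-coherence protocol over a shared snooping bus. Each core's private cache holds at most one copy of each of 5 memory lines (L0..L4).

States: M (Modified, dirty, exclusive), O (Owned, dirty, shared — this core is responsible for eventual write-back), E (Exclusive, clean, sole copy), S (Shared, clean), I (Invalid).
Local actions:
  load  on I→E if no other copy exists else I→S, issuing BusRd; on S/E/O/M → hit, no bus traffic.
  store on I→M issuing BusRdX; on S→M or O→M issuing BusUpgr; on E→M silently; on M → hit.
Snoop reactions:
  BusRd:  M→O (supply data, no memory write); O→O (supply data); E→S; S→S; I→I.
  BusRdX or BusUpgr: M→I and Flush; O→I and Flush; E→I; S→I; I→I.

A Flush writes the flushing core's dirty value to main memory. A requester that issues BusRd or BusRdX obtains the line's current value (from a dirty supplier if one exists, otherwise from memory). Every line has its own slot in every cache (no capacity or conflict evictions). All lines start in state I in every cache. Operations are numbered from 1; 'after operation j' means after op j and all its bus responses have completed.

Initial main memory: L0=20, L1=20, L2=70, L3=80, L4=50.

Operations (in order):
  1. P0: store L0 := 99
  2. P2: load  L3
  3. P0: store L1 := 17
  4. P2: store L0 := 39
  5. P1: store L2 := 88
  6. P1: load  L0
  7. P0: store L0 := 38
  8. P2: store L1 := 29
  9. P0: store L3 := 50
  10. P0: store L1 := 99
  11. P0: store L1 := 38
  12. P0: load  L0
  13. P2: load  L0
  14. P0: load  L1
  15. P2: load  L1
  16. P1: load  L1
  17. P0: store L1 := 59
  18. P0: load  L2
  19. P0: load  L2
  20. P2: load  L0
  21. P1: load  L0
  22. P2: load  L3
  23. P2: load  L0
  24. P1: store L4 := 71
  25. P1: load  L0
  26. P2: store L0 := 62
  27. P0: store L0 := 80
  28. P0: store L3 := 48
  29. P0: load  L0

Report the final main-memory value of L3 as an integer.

memory[L3] = 80

[1] P0: store L0 := 99 | P0:M(99), P1:I, P2:I | bus: BusRdX
[2] P2: load  L3 | P0:I, P1:I, P2:E(80) | bus: BusRd
[3] P0: store L1 := 17 | P0:M(17), P1:I, P2:I | bus: BusRdX
[4] P2: store L0 := 39 | P0:I, P1:I, P2:M(39) | bus: BusRdX,Flush
[5] P1: store L2 := 88 | P0:I, P1:M(88), P2:I | bus: BusRdX
[6] P1: load  L0 | P0:I, P1:S(39), P2:O(39) | bus: BusRd
[7] P0: store L0 := 38 | P0:M(38), P1:I, P2:I | bus: BusRdX,Flush
[8] P2: store L1 := 29 | P0:I, P1:I, P2:M(29) | bus: BusRdX,Flush
[9] P0: store L3 := 50 | P0:M(50), P1:I, P2:I | bus: BusRdX
[10] P0: store L1 := 99 | P0:M(99), P1:I, P2:I | bus: BusRdX,Flush
[11] P0: store L1 := 38 | P0:M(38), P1:I, P2:I | bus: none
[12] P0: load  L0 | P0:M(38), P1:I, P2:I | bus: none
[13] P2: load  L0 | P0:O(38), P1:I, P2:S(38) | bus: BusRd
[14] P0: load  L1 | P0:M(38), P1:I, P2:I | bus: none
[15] P2: load  L1 | P0:O(38), P1:I, P2:S(38) | bus: BusRd
[16] P1: load  L1 | P0:O(38), P1:S(38), P2:S(38) | bus: BusRd
[17] P0: store L1 := 59 | P0:M(59), P1:I, P2:I | bus: BusUpgr
[18] P0: load  L2 | P0:S(88), P1:O(88), P2:I | bus: BusRd
[19] P0: load  L2 | P0:S(88), P1:O(88), P2:I | bus: none
[20] P2: load  L0 | P0:O(38), P1:I, P2:S(38) | bus: none
[21] P1: load  L0 | P0:O(38), P1:S(38), P2:S(38) | bus: BusRd
[22] P2: load  L3 | P0:O(50), P1:I, P2:S(50) | bus: BusRd
[23] P2: load  L0 | P0:O(38), P1:S(38), P2:S(38) | bus: none
[24] P1: store L4 := 71 | P0:I, P1:M(71), P2:I | bus: BusRdX
[25] P1: load  L0 | P0:O(38), P1:S(38), P2:S(38) | bus: none
[26] P2: store L0 := 62 | P0:I, P1:I, P2:M(62) | bus: BusUpgr,Flush
[27] P0: store L0 := 80 | P0:M(80), P1:I, P2:I | bus: BusRdX,Flush
[28] P0: store L3 := 48 | P0:M(48), P1:I, P2:I | bus: BusUpgr
[29] P0: load  L0 | P0:M(80), P1:I, P2:I | bus: none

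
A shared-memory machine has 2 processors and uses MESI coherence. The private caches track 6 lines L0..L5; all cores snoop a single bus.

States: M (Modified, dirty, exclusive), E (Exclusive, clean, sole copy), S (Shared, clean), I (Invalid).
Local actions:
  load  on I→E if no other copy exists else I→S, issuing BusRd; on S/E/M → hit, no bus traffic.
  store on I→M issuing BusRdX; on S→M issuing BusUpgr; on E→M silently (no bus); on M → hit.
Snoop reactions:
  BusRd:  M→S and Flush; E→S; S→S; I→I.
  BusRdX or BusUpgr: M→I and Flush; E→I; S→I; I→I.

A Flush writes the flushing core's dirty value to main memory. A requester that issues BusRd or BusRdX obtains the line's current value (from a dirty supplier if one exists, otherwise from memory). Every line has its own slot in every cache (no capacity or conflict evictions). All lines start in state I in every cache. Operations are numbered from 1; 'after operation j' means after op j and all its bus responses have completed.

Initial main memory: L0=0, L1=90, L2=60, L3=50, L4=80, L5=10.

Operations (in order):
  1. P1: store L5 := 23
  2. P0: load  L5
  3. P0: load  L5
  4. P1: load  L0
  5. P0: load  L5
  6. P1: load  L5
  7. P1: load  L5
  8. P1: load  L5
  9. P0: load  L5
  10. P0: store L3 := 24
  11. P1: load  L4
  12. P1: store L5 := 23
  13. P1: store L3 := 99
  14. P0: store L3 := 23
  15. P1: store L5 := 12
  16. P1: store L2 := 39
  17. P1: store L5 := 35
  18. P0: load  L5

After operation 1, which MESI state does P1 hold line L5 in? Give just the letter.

state = M

  op1 P1: store L5 := 23 → I/M on L5; bus BusRdX; mem=10
  op2 P0: load  L5 → S/S on L5; bus BusRd Flush; mem=23
  op3 P0: load  L5 → S/S on L5; bus (none); mem=23
  op4 P1: load  L0 → I/E on L0; bus BusRd; mem=0
  op5 P0: load  L5 → S/S on L5; bus (none); mem=23
  op6 P1: load  L5 → S/S on L5; bus (none); mem=23
  op7 P1: load  L5 → S/S on L5; bus (none); mem=23
  op8 P1: load  L5 → S/S on L5; bus (none); mem=23
  op9 P0: load  L5 → S/S on L5; bus (none); mem=23
  op10 P0: store L3 := 24 → M/I on L3; bus BusRdX; mem=50
  op11 P1: load  L4 → I/E on L4; bus BusRd; mem=80
  op12 P1: store L5 := 23 → I/M on L5; bus BusUpgr; mem=23
  op13 P1: store L3 := 99 → I/M on L3; bus BusRdX Flush; mem=24
  op14 P0: store L3 := 23 → M/I on L3; bus BusRdX Flush; mem=99
  op15 P1: store L5 := 12 → I/M on L5; bus (none); mem=23
  op16 P1: store L2 := 39 → I/M on L2; bus BusRdX; mem=60
  op17 P1: store L5 := 35 → I/M on L5; bus (none); mem=23
  op18 P0: load  L5 → S/S on L5; bus BusRd Flush; mem=35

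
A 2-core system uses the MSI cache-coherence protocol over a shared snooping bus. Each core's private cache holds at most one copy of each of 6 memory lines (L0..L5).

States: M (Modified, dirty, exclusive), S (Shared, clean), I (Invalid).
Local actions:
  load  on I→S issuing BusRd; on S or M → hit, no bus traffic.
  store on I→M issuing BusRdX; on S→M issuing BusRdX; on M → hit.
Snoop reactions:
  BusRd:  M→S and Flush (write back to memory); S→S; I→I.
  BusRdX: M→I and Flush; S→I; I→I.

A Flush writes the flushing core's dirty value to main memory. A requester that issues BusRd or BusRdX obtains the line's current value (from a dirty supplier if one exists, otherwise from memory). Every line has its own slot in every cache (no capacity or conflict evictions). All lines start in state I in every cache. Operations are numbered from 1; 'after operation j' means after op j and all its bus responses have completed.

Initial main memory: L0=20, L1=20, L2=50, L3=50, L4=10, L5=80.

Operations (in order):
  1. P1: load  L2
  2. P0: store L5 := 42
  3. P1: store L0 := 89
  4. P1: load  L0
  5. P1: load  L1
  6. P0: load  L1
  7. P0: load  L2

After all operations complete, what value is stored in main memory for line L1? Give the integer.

[1] P1: load  L2 | P0:I, P1:S(50) | bus: BusRd
[2] P0: store L5 := 42 | P0:M(42), P1:I | bus: BusRdX
[3] P1: store L0 := 89 | P0:I, P1:M(89) | bus: BusRdX
[4] P1: load  L0 | P0:I, P1:M(89) | bus: none
[5] P1: load  L1 | P0:I, P1:S(20) | bus: BusRd
[6] P0: load  L1 | P0:S(20), P1:S(20) | bus: BusRd
[7] P0: load  L2 | P0:S(50), P1:S(50) | bus: BusRd

memory[L1] = 20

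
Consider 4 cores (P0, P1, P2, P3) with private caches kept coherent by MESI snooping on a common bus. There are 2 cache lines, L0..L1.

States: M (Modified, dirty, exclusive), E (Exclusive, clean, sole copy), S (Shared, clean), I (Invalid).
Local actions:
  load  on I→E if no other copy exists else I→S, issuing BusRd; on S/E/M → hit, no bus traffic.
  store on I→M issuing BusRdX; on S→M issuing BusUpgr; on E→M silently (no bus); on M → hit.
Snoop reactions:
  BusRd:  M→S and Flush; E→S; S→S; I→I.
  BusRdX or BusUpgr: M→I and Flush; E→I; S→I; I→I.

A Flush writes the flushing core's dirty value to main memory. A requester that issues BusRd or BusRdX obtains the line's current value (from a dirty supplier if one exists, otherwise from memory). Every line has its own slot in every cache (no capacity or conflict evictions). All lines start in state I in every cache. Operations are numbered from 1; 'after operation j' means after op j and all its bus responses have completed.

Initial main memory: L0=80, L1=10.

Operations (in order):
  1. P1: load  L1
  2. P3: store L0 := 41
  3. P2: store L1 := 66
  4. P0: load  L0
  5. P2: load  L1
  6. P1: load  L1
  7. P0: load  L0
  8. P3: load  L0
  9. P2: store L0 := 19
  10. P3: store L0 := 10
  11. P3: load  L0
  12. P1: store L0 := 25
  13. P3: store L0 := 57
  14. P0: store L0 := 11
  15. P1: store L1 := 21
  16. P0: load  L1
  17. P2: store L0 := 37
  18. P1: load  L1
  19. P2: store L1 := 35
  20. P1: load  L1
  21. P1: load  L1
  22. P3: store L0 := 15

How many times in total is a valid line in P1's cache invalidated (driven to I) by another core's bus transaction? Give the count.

invalidations = 3

1. P1: load  L1  bus=[BusRd]  L1: P0=I P1=E P2=I P3=I  mem[L1]=10
2. P3: store L0 := 41  bus=[BusRdX]  L0: P0=I P1=I P2=I P3=M  mem[L0]=80
3. P2: store L1 := 66  bus=[BusRdX]  L1: P0=I P1=I P2=M P3=I  mem[L1]=10
4. P0: load  L0  bus=[BusRd,Flush]  L0: P0=S P1=I P2=I P3=S  mem[L0]=41
5. P2: load  L1  bus=[-]  L1: P0=I P1=I P2=M P3=I  mem[L1]=10
6. P1: load  L1  bus=[BusRd,Flush]  L1: P0=I P1=S P2=S P3=I  mem[L1]=66
7. P0: load  L0  bus=[-]  L0: P0=S P1=I P2=I P3=S  mem[L0]=41
8. P3: load  L0  bus=[-]  L0: P0=S P1=I P2=I P3=S  mem[L0]=41
9. P2: store L0 := 19  bus=[BusRdX]  L0: P0=I P1=I P2=M P3=I  mem[L0]=41
10. P3: store L0 := 10  bus=[BusRdX,Flush]  L0: P0=I P1=I P2=I P3=M  mem[L0]=19
11. P3: load  L0  bus=[-]  L0: P0=I P1=I P2=I P3=M  mem[L0]=19
12. P1: store L0 := 25  bus=[BusRdX,Flush]  L0: P0=I P1=M P2=I P3=I  mem[L0]=10
13. P3: store L0 := 57  bus=[BusRdX,Flush]  L0: P0=I P1=I P2=I P3=M  mem[L0]=25
14. P0: store L0 := 11  bus=[BusRdX,Flush]  L0: P0=M P1=I P2=I P3=I  mem[L0]=57
15. P1: store L1 := 21  bus=[BusUpgr]  L1: P0=I P1=M P2=I P3=I  mem[L1]=66
16. P0: load  L1  bus=[BusRd,Flush]  L1: P0=S P1=S P2=I P3=I  mem[L1]=21
17. P2: store L0 := 37  bus=[BusRdX,Flush]  L0: P0=I P1=I P2=M P3=I  mem[L0]=11
18. P1: load  L1  bus=[-]  L1: P0=S P1=S P2=I P3=I  mem[L1]=21
19. P2: store L1 := 35  bus=[BusRdX]  L1: P0=I P1=I P2=M P3=I  mem[L1]=21
20. P1: load  L1  bus=[BusRd,Flush]  L1: P0=I P1=S P2=S P3=I  mem[L1]=35
21. P1: load  L1  bus=[-]  L1: P0=I P1=S P2=S P3=I  mem[L1]=35
22. P3: store L0 := 15  bus=[BusRdX,Flush]  L0: P0=I P1=I P2=I P3=M  mem[L0]=37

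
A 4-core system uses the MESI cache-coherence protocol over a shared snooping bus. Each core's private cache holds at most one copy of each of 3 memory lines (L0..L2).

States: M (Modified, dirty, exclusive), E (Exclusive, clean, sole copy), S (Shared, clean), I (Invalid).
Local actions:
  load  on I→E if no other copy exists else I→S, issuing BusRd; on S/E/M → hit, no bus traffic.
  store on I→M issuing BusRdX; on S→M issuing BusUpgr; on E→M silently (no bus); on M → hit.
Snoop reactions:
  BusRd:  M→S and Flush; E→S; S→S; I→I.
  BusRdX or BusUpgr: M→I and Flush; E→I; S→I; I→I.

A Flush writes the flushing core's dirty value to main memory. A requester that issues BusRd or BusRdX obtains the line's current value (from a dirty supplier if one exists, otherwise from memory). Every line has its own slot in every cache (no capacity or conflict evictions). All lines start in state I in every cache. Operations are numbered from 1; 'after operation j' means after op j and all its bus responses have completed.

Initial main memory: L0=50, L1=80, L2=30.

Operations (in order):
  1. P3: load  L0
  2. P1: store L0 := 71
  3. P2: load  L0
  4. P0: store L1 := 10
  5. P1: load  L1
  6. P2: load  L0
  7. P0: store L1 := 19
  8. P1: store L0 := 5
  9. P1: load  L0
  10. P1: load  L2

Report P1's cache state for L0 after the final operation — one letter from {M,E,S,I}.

state = M

1. P3: load  L0  bus=[BusRd]  L0: P0=I P1=I P2=I P3=E  mem[L0]=50
2. P1: store L0 := 71  bus=[BusRdX]  L0: P0=I P1=M P2=I P3=I  mem[L0]=50
3. P2: load  L0  bus=[BusRd,Flush]  L0: P0=I P1=S P2=S P3=I  mem[L0]=71
4. P0: store L1 := 10  bus=[BusRdX]  L1: P0=M P1=I P2=I P3=I  mem[L1]=80
5. P1: load  L1  bus=[BusRd,Flush]  L1: P0=S P1=S P2=I P3=I  mem[L1]=10
6. P2: load  L0  bus=[-]  L0: P0=I P1=S P2=S P3=I  mem[L0]=71
7. P0: store L1 := 19  bus=[BusUpgr]  L1: P0=M P1=I P2=I P3=I  mem[L1]=10
8. P1: store L0 := 5  bus=[BusUpgr]  L0: P0=I P1=M P2=I P3=I  mem[L0]=71
9. P1: load  L0  bus=[-]  L0: P0=I P1=M P2=I P3=I  mem[L0]=71
10. P1: load  L2  bus=[BusRd]  L2: P0=I P1=E P2=I P3=I  mem[L2]=30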